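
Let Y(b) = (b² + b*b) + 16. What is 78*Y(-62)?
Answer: 600912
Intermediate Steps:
Y(b) = 16 + 2*b² (Y(b) = (b² + b²) + 16 = 2*b² + 16 = 16 + 2*b²)
78*Y(-62) = 78*(16 + 2*(-62)²) = 78*(16 + 2*3844) = 78*(16 + 7688) = 78*7704 = 600912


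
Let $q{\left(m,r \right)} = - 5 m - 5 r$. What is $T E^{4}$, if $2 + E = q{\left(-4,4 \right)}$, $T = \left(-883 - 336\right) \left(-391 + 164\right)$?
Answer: $4427408$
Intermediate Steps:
$T = 276713$ ($T = \left(-1219\right) \left(-227\right) = 276713$)
$E = -2$ ($E = -2 - 0 = -2 + \left(20 - 20\right) = -2 + 0 = -2$)
$T E^{4} = 276713 \left(-2\right)^{4} = 276713 \cdot 16 = 4427408$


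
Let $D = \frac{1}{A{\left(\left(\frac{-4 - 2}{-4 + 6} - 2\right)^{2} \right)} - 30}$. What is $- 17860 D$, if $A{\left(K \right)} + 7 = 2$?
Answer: $\frac{3572}{7} \approx 510.29$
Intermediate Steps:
$A{\left(K \right)} = -5$ ($A{\left(K \right)} = -7 + 2 = -5$)
$D = - \frac{1}{35}$ ($D = \frac{1}{-5 - 30} = \frac{1}{-35} = - \frac{1}{35} \approx -0.028571$)
$- 17860 D = \left(-17860\right) \left(- \frac{1}{35}\right) = \frac{3572}{7}$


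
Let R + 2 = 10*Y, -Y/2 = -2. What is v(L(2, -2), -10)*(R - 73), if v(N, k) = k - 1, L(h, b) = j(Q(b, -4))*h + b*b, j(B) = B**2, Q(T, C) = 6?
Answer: 385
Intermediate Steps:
Y = 4 (Y = -2*(-2) = 4)
L(h, b) = b**2 + 36*h (L(h, b) = 6**2*h + b*b = 36*h + b**2 = b**2 + 36*h)
v(N, k) = -1 + k
R = 38 (R = -2 + 10*4 = -2 + 40 = 38)
v(L(2, -2), -10)*(R - 73) = (-1 - 10)*(38 - 73) = -11*(-35) = 385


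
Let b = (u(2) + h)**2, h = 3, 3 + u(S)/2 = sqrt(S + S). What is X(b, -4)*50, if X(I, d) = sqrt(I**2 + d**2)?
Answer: 50*sqrt(17) ≈ 206.16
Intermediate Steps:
u(S) = -6 + 2*sqrt(2)*sqrt(S) (u(S) = -6 + 2*sqrt(S + S) = -6 + 2*sqrt(2*S) = -6 + 2*(sqrt(2)*sqrt(S)) = -6 + 2*sqrt(2)*sqrt(S))
b = 1 (b = ((-6 + 2*sqrt(2)*sqrt(2)) + 3)**2 = ((-6 + 4) + 3)**2 = (-2 + 3)**2 = 1**2 = 1)
X(b, -4)*50 = sqrt(1**2 + (-4)**2)*50 = sqrt(1 + 16)*50 = sqrt(17)*50 = 50*sqrt(17)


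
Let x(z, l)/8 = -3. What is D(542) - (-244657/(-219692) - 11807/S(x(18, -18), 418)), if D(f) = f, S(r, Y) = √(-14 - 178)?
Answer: 23799/44 - 11807*I*√3/24 ≈ 540.89 - 852.1*I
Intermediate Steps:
x(z, l) = -24 (x(z, l) = 8*(-3) = -24)
S(r, Y) = 8*I*√3 (S(r, Y) = √(-192) = 8*I*√3)
D(542) - (-244657/(-219692) - 11807/S(x(18, -18), 418)) = 542 - (-244657/(-219692) - 11807*(-I*√3/24)) = 542 - (-244657*(-1/219692) - (-11807)*I*√3/24) = 542 - (49/44 + 11807*I*√3/24) = 542 + (-49/44 - 11807*I*√3/24) = 23799/44 - 11807*I*√3/24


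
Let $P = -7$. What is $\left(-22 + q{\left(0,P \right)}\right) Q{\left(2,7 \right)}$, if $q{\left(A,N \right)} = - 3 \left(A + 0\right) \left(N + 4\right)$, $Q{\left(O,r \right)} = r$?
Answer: $-154$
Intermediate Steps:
$q{\left(A,N \right)} = - 3 A \left(4 + N\right)$
$\left(-22 + q{\left(0,P \right)}\right) Q{\left(2,7 \right)} = \left(-22 - 0 \left(4 - 7\right)\right) 7 = \left(-22 - 0 \left(-3\right)\right) 7 = \left(-22 + 0\right) 7 = \left(-22\right) 7 = -154$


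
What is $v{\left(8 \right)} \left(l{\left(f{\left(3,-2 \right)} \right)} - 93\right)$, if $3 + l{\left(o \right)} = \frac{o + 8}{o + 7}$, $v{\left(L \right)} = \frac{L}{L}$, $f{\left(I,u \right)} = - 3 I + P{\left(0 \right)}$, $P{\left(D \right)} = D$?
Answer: $- \frac{191}{2} \approx -95.5$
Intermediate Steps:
$f{\left(I,u \right)} = - 3 I$ ($f{\left(I,u \right)} = - 3 I + 0 = - 3 I$)
$v{\left(L \right)} = 1$
$l{\left(o \right)} = -3 + \frac{8 + o}{7 + o}$ ($l{\left(o \right)} = -3 + \frac{o + 8}{o + 7} = -3 + \frac{8 + o}{7 + o}$)
$v{\left(8 \right)} \left(l{\left(f{\left(3,-2 \right)} \right)} - 93\right) = 1 \left(\frac{-13 - 2 \left(\left(-3\right) 3\right)}{7 - 9} - 93\right) = 1 \left(\frac{-13 - -18}{7 - 9} - 93\right) = 1 \left(\frac{-13 + 18}{-2} - 93\right) = 1 \left(\left(- \frac{1}{2}\right) 5 - 93\right) = 1 \left(- \frac{5}{2} - 93\right) = 1 \left(- \frac{191}{2}\right) = - \frac{191}{2}$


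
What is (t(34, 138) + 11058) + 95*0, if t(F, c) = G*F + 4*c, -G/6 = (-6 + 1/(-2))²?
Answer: 2991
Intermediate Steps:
G = -507/2 (G = -6*(-6 + 1/(-2))² = -6*(-6 - ½)² = -6*(-13/2)² = -6*169/4 = -507/2 ≈ -253.50)
t(F, c) = 4*c - 507*F/2 (t(F, c) = -507*F/2 + 4*c = 4*c - 507*F/2)
(t(34, 138) + 11058) + 95*0 = ((4*138 - 507/2*34) + 11058) + 95*0 = ((552 - 8619) + 11058) + 0 = (-8067 + 11058) + 0 = 2991 + 0 = 2991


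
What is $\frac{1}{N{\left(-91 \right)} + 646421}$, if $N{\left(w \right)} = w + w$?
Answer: $\frac{1}{646239} \approx 1.5474 \cdot 10^{-6}$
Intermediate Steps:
$N{\left(w \right)} = 2 w$
$\frac{1}{N{\left(-91 \right)} + 646421} = \frac{1}{2 \left(-91\right) + 646421} = \frac{1}{-182 + 646421} = \frac{1}{646239}$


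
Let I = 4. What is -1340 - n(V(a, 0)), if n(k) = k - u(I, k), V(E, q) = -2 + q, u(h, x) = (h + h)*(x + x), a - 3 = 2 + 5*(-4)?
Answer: -1370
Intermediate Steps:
a = -15 (a = 3 + (2 + 5*(-4)) = 3 + (2 - 20) = 3 - 18 = -15)
u(h, x) = 4*h*x (u(h, x) = (2*h)*(2*x) = 4*h*x)
n(k) = -15*k (n(k) = k - 4*4*k = k - 16*k = -15*k)
-1340 - n(V(a, 0)) = -1340 - (-15)*(-2 + 0) = -1340 - (-15)*(-2) = -1340 - 1*30 = -1340 - 30 = -1370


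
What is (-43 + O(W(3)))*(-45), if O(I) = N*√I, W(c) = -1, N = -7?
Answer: 1935 + 315*I ≈ 1935.0 + 315.0*I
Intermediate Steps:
O(I) = -7*√I
(-43 + O(W(3)))*(-45) = (-43 - 7*I)*(-45) = 1935 + 315*I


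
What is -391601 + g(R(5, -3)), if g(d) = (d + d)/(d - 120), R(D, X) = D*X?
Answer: -3524407/9 ≈ -3.9160e+5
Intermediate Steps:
g(d) = 2*d/(-120 + d) (g(d) = (2*d)/(-120 + d) = 2*d/(-120 + d))
-391601 + g(R(5, -3)) = -391601 + 2*(5*(-3))/(-120 + 5*(-3)) = -391601 + 2*(-15)/(-120 - 15) = -391601 + 2*(-15)/(-135) = -391601 + 2*(-15)*(-1/135) = -391601 + 2/9 = -3524407/9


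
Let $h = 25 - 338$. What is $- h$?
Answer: $313$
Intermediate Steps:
$h = -313$ ($h = 25 - 338 = -313$)
$- h = \left(-1\right) \left(-313\right) = 313$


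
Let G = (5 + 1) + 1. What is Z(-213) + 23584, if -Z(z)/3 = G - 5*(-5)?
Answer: 23488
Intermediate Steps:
G = 7 (G = 6 + 1 = 7)
Z(z) = -96 (Z(z) = -3*(7 - 5*(-5)) = -3*(7 + 25) = -3*32 = -96)
Z(-213) + 23584 = -96 + 23584 = 23488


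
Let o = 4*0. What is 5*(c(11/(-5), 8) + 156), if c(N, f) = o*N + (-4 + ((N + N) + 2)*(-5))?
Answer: 820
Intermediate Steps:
o = 0
c(N, f) = -14 - 10*N (c(N, f) = 0*N + (-4 + ((N + N) + 2)*(-5)) = 0 + (-4 + (2*N + 2)*(-5)) = 0 + (-4 + (2 + 2*N)*(-5)) = 0 + (-4 + (-10 - 10*N)) = 0 + (-14 - 10*N) = -14 - 10*N)
5*(c(11/(-5), 8) + 156) = 5*((-14 - 110/(-5)) + 156) = 5*((-14 - 110*(-1)/5) + 156) = 5*((-14 - 10*(-11/5)) + 156) = 5*((-14 + 22) + 156) = 5*(8 + 156) = 5*164 = 820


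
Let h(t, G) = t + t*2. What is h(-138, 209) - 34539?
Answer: -34953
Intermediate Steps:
h(t, G) = 3*t (h(t, G) = t + 2*t = 3*t)
h(-138, 209) - 34539 = 3*(-138) - 34539 = -414 - 34539 = -34953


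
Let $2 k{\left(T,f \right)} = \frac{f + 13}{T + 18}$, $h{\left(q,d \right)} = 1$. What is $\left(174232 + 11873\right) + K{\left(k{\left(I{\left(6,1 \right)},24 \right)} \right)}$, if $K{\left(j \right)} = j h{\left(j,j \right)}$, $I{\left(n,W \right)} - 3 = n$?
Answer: $\frac{10049707}{54} \approx 1.8611 \cdot 10^{5}$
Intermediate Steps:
$I{\left(n,W \right)} = 3 + n$
$k{\left(T,f \right)} = \frac{13 + f}{2 \left(18 + T\right)}$ ($k{\left(T,f \right)} = \frac{\left(f + 13\right) \frac{1}{T + 18}}{2} = \frac{\left(13 + f\right) \frac{1}{18 + T}}{2} = \frac{\frac{1}{18 + T} \left(13 + f\right)}{2} = \frac{13 + f}{2 \left(18 + T\right)}$)
$K{\left(j \right)} = j$ ($K{\left(j \right)} = j 1 = j$)
$\left(174232 + 11873\right) + K{\left(k{\left(I{\left(6,1 \right)},24 \right)} \right)} = \left(174232 + 11873\right) + \frac{13 + 24}{2 \left(18 + \left(3 + 6\right)\right)} = 186105 + \frac{1}{2} \frac{1}{18 + 9} \cdot 37 = 186105 + \frac{1}{2} \cdot \frac{1}{27} \cdot 37 = 186105 + \frac{37}{54} = \frac{10049707}{54}$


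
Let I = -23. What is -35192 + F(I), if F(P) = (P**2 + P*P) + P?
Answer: -34157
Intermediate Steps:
F(P) = P + 2*P**2 (F(P) = (P**2 + P**2) + P = 2*P**2 + P = P + 2*P**2)
-35192 + F(I) = -35192 - 23*(1 + 2*(-23)) = -35192 - 23*(1 - 46) = -35192 - 23*(-45) = -35192 + 1035 = -34157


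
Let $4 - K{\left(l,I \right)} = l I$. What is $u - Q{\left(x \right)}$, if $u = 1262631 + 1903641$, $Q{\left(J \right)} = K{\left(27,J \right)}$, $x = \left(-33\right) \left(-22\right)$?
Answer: $3185870$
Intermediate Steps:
$K{\left(l,I \right)} = 4 - I l$ ($K{\left(l,I \right)} = 4 - l I = 4 - I l$)
$x = 726$
$Q{\left(J \right)} = 4 - 27 J$ ($Q{\left(J \right)} = 4 - J 27 = 4 - 27 J$)
$u = 3166272$
$u - Q{\left(x \right)} = 3166272 - \left(4 - 19602\right) = 3166272 - -19598 = 3166272 + 19598 = 3185870$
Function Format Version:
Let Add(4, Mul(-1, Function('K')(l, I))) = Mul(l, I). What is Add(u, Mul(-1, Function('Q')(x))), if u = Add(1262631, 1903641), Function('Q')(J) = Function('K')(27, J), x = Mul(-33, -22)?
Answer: 3185870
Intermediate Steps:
Function('K')(l, I) = Add(4, Mul(-1, I, l)) (Function('K')(l, I) = Add(4, Mul(-1, Mul(l, I))) = Add(4, Mul(-1, Mul(I, l))) = Add(4, Mul(-1, I, l)))
x = 726
Function('Q')(J) = Add(4, Mul(-27, J)) (Function('Q')(J) = Add(4, Mul(-1, J, 27)) = Add(4, Mul(-27, J)))
u = 3166272
Add(u, Mul(-1, Function('Q')(x))) = Add(3166272, Mul(-1, Add(4, Mul(-27, 726)))) = Add(3166272, Mul(-1, Add(4, -19602))) = Add(3166272, Mul(-1, -19598)) = Add(3166272, 19598) = 3185870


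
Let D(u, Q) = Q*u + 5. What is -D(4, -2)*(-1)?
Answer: -3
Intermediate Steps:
D(u, Q) = 5 + Q*u
-D(4, -2)*(-1) = -(5 - 2*4)*(-1) = -(5 - 8)*(-1) = -1*(-3)*(-1) = 3*(-1) = -3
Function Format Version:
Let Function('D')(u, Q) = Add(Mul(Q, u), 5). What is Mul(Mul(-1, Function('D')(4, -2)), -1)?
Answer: -3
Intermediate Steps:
Function('D')(u, Q) = Add(5, Mul(Q, u))
Mul(Mul(-1, Function('D')(4, -2)), -1) = Mul(Mul(-1, Add(5, Mul(-2, 4))), -1) = Mul(Mul(-1, Add(5, -8)), -1) = Mul(Mul(-1, -3), -1) = Mul(3, -1) = -3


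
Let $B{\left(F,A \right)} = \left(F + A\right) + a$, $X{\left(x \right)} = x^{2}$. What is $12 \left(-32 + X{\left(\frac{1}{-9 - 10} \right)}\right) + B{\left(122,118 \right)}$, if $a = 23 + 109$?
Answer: $- \frac{4320}{361} \approx -11.967$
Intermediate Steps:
$a = 132$
$B{\left(F,A \right)} = 132 + A + F$ ($B{\left(F,A \right)} = \left(F + A\right) + 132 = \left(A + F\right) + 132 = 132 + A + F$)
$12 \left(-32 + X{\left(\frac{1}{-9 - 10} \right)}\right) + B{\left(122,118 \right)} = 12 \left(-32 + \left(\frac{1}{-9 - 10}\right)^{2}\right) + \left(132 + 118 + 122\right) = 12 \left(-32 + \left(\frac{1}{-19}\right)^{2}\right) + 372 = 12 \left(-32 + \left(- \frac{1}{19}\right)^{2}\right) + 372 = 12 \left(-32 + \frac{1}{361}\right) + 372 = 12 \left(- \frac{11551}{361}\right) + 372 = - \frac{138612}{361} + 372 = - \frac{4320}{361}$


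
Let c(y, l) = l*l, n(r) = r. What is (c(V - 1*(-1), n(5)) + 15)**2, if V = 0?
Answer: 1600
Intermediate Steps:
c(y, l) = l**2
(c(V - 1*(-1), n(5)) + 15)**2 = (5**2 + 15)**2 = (25 + 15)**2 = 40**2 = 1600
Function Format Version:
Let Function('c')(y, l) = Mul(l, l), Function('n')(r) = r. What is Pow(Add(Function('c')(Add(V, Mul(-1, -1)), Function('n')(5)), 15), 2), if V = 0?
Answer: 1600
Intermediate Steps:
Function('c')(y, l) = Pow(l, 2)
Pow(Add(Function('c')(Add(V, Mul(-1, -1)), Function('n')(5)), 15), 2) = Pow(Add(Pow(5, 2), 15), 2) = Pow(Add(25, 15), 2) = Pow(40, 2) = 1600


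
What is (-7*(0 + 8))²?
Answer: 3136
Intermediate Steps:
(-7*(0 + 8))² = (-7*8)² = (-56)² = 3136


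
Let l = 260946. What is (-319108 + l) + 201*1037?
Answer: 150275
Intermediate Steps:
(-319108 + l) + 201*1037 = (-319108 + 260946) + 201*1037 = -58162 + 208437 = 150275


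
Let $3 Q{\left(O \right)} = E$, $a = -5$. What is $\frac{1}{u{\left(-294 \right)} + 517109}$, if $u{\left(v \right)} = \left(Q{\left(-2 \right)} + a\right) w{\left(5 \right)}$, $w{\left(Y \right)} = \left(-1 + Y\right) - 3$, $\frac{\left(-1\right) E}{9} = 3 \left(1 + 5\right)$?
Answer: $\frac{1}{517050} \approx 1.934 \cdot 10^{-6}$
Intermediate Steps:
$E = -162$ ($E = - 9 \cdot 3 \left(1 + 5\right) = - 9 \cdot 3 \cdot 6 = \left(-9\right) 18 = -162$)
$w{\left(Y \right)} = -4 + Y$
$Q{\left(O \right)} = -54$ ($Q{\left(O \right)} = \frac{1}{3} \left(-162\right) = -54$)
$u{\left(v \right)} = -59$ ($u{\left(v \right)} = \left(-54 - 5\right) \left(-4 + 5\right) = \left(-59\right) 1 = -59$)
$\frac{1}{u{\left(-294 \right)} + 517109} = \frac{1}{-59 + 517109} = \frac{1}{517050}$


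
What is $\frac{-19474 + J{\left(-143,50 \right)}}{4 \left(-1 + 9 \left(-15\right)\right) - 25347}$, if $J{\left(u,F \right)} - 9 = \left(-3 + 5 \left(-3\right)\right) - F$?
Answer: $\frac{1149}{1523} \approx 0.75443$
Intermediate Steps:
$J{\left(u,F \right)} = -9 - F$ ($J{\left(u,F \right)} = 9 - \left(18 + F\right) = -9 - F$)
$\frac{-19474 + J{\left(-143,50 \right)}}{4 \left(-1 + 9 \left(-15\right)\right) - 25347} = \frac{-19474 - 59}{4 \left(-1 + 9 \left(-15\right)\right) - 25347} = \frac{-19474 - 59}{4 \left(-1 - 135\right) - 25347} = \frac{-19474 - 59}{4 \left(-136\right) - 25347} = - \frac{19533}{-544 - 25347} = - \frac{19533}{-25891} = \left(-19533\right) \left(- \frac{1}{25891}\right) = \frac{1149}{1523}$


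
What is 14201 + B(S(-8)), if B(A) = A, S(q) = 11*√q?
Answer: 14201 + 22*I*√2 ≈ 14201.0 + 31.113*I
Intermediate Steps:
14201 + B(S(-8)) = 14201 + 11*√(-8) = 14201 + 11*(2*I*√2) = 14201 + 22*I*√2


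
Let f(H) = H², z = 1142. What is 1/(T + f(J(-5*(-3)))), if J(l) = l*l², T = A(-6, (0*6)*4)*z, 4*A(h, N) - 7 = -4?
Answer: 2/22782963 ≈ 8.7785e-8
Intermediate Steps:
A(h, N) = ¾ (A(h, N) = 7/4 + (¼)*(-4) = 7/4 - 1 = ¾)
T = 1713/2 (T = (¾)*1142 = 1713/2 ≈ 856.50)
J(l) = l³
1/(T + f(J(-5*(-3)))) = 1/(1713/2 + ((-5*(-3))³)²) = 1/(1713/2 + (15³)²) = 1/(1713/2 + 3375²) = 1/(1713/2 + 11390625) = 1/(22782963/2) = 2/22782963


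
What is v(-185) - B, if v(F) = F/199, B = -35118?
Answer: 6988297/199 ≈ 35117.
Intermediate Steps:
v(F) = F/199 (v(F) = F*(1/199) = F/199)
v(-185) - B = (1/199)*(-185) - 1*(-35118) = -185/199 + 35118 = 6988297/199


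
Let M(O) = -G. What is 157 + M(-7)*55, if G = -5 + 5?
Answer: 157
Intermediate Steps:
G = 0
M(O) = 0 (M(O) = -1*0 = 0)
157 + M(-7)*55 = 157 + 0*55 = 157 + 0 = 157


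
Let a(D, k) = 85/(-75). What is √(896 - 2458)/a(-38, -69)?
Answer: -15*I*√1562/17 ≈ -34.872*I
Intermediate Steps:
a(D, k) = -17/15 (a(D, k) = 85*(-1/75) = -17/15)
√(896 - 2458)/a(-38, -69) = √(896 - 2458)/(-17/15) = √(-1562)*(-15/17) = (I*√1562)*(-15/17) = -15*I*√1562/17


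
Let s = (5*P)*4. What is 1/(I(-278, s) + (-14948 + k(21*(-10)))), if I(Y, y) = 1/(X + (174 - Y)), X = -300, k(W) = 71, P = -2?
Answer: -152/2261303 ≈ -6.7218e-5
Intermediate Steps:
s = -40 (s = (5*(-2))*4 = -10*4 = -40)
I(Y, y) = 1/(-126 - Y) (I(Y, y) = 1/(-300 + (174 - Y)) = 1/(-126 - Y))
1/(I(-278, s) + (-14948 + k(21*(-10)))) = 1/(-1/(126 - 278) + (-14948 + 71)) = 1/(-1/(-152) - 14877) = 1/(-1*(-1/152) - 14877) = 1/(1/152 - 14877) = 1/(-2261303/152) = -152/2261303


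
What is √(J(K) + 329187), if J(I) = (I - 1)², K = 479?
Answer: √557671 ≈ 746.77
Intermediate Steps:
J(I) = (-1 + I)²
√(J(K) + 329187) = √((-1 + 479)² + 329187) = √(478² + 329187) = √(228484 + 329187) = √557671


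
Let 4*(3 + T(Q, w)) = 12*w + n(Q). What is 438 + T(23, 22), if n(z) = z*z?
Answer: 2533/4 ≈ 633.25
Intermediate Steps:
n(z) = z²
T(Q, w) = -3 + 3*w + Q²/4 (T(Q, w) = -3 + (12*w + Q²)/4 = -3 + (Q² + 12*w)/4 = -3 + (3*w + Q²/4) = -3 + 3*w + Q²/4)
438 + T(23, 22) = 438 + (-3 + 3*22 + (¼)*23²) = 438 + (-3 + 66 + (¼)*529) = 438 + (-3 + 66 + 529/4) = 438 + 781/4 = 2533/4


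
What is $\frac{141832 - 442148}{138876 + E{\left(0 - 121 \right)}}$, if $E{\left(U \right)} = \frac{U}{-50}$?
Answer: $- \frac{15015800}{6943921} \approx -2.1624$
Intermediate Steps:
$E{\left(U \right)} = - \frac{U}{50}$ ($E{\left(U \right)} = U \left(- \frac{1}{50}\right) = - \frac{U}{50}$)
$\frac{141832 - 442148}{138876 + E{\left(0 - 121 \right)}} = \frac{141832 - 442148}{138876 - \frac{0 - 121}{50}} = - \frac{300316}{138876 - \frac{0 - 121}{50}} = - \frac{300316}{138876 - - \frac{121}{50}} = - \frac{300316}{138876 + \frac{121}{50}} = - \frac{300316}{\frac{6943921}{50}} = \left(-300316\right) \frac{50}{6943921} = - \frac{15015800}{6943921}$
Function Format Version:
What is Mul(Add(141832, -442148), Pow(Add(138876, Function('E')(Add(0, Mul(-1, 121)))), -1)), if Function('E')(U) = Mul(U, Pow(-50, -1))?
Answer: Rational(-15015800, 6943921) ≈ -2.1624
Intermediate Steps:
Function('E')(U) = Mul(Rational(-1, 50), U) (Function('E')(U) = Mul(U, Rational(-1, 50)) = Mul(Rational(-1, 50), U))
Mul(Add(141832, -442148), Pow(Add(138876, Function('E')(Add(0, Mul(-1, 121)))), -1)) = Mul(Add(141832, -442148), Pow(Add(138876, Mul(Rational(-1, 50), Add(0, Mul(-1, 121)))), -1)) = Mul(-300316, Pow(Add(138876, Mul(Rational(-1, 50), Add(0, -121))), -1)) = Mul(-300316, Pow(Add(138876, Mul(Rational(-1, 50), -121)), -1)) = Mul(-300316, Pow(Add(138876, Rational(121, 50)), -1)) = Mul(-300316, Pow(Rational(6943921, 50), -1)) = Mul(-300316, Rational(50, 6943921)) = Rational(-15015800, 6943921)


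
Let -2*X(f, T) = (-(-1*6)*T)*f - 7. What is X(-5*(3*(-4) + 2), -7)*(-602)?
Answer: -634207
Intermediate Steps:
X(f, T) = 7/2 - 3*T*f (X(f, T) = -((-(-1*6)*T)*f - 7)/2 = -((-(-6)*T)*f - 7)/2 = -((6*T)*f - 7)/2 = -(6*T*f - 7)/2 = -(-7 + 6*T*f)/2 = 7/2 - 3*T*f)
X(-5*(3*(-4) + 2), -7)*(-602) = (7/2 - 3*(-7)*(-5*(3*(-4) + 2)))*(-602) = (7/2 - 3*(-7)*(-5*(-12 + 2)))*(-602) = (7/2 - 3*(-7)*(-5*(-10)))*(-602) = (7/2 - 3*(-7)*50)*(-602) = (7/2 + 1050)*(-602) = (2107/2)*(-602) = -634207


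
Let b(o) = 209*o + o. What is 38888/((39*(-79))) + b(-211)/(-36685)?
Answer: -258017434/22605297 ≈ -11.414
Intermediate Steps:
b(o) = 210*o
38888/((39*(-79))) + b(-211)/(-36685) = 38888/((39*(-79))) + (210*(-211))/(-36685) = 38888/(-3081) - 44310*(-1/36685) = 38888*(-1/3081) + 8862/7337 = -38888/3081 + 8862/7337 = -258017434/22605297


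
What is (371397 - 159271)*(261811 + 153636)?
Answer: 88127110322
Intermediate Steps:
(371397 - 159271)*(261811 + 153636) = 212126*415447 = 88127110322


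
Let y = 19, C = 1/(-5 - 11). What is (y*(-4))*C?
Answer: 19/4 ≈ 4.7500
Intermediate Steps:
C = -1/16 (C = 1/(-16) = -1/16 ≈ -0.062500)
(y*(-4))*C = (19*(-4))*(-1/16) = -76*(-1/16) = 19/4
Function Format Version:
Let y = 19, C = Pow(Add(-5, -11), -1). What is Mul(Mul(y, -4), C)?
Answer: Rational(19, 4) ≈ 4.7500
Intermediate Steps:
C = Rational(-1, 16) (C = Pow(-16, -1) = Rational(-1, 16) ≈ -0.062500)
Mul(Mul(y, -4), C) = Mul(Mul(19, -4), Rational(-1, 16)) = Mul(-76, Rational(-1, 16)) = Rational(19, 4)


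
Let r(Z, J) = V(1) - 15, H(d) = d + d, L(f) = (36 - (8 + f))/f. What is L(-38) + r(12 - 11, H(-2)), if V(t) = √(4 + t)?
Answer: -318/19 + √5 ≈ -14.501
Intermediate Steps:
L(f) = (28 - f)/f (L(f) = (36 + (-8 - f))/f = (28 - f)/f)
H(d) = 2*d
r(Z, J) = -15 + √5 (r(Z, J) = √(4 + 1) - 15 = √5 - 15 = -15 + √5)
L(-38) + r(12 - 11, H(-2)) = (28 - 1*(-38))/(-38) + (-15 + √5) = -(28 + 38)/38 + (-15 + √5) = -1/38*66 + (-15 + √5) = -33/19 + (-15 + √5) = -318/19 + √5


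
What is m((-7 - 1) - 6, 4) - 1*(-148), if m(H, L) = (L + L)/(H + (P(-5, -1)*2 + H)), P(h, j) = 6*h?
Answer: 1627/11 ≈ 147.91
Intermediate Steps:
m(H, L) = 2*L/(-60 + 2*H) (m(H, L) = (L + L)/(H + ((6*(-5))*2 + H)) = (2*L)/(H + (-30*2 + H)) = (2*L)/(H + (-60 + H)) = (2*L)/(-60 + 2*H) = 2*L/(-60 + 2*H))
m((-7 - 1) - 6, 4) - 1*(-148) = 4/(-30 + ((-7 - 1) - 6)) - 1*(-148) = 4/(-30 + (-8 - 6)) + 148 = 4/(-30 - 14) + 148 = 4/(-44) + 148 = 4*(-1/44) + 148 = -1/11 + 148 = 1627/11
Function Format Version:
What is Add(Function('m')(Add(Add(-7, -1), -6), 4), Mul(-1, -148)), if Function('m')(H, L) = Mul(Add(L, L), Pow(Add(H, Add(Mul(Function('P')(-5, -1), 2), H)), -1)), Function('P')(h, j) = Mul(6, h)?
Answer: Rational(1627, 11) ≈ 147.91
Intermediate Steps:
Function('m')(H, L) = Mul(2, L, Pow(Add(-60, Mul(2, H)), -1)) (Function('m')(H, L) = Mul(Add(L, L), Pow(Add(H, Add(Mul(Mul(6, -5), 2), H)), -1)) = Mul(Mul(2, L), Pow(Add(H, Add(Mul(-30, 2), H)), -1)) = Mul(Mul(2, L), Pow(Add(H, Add(-60, H)), -1)) = Mul(Mul(2, L), Pow(Add(-60, Mul(2, H)), -1)) = Mul(2, L, Pow(Add(-60, Mul(2, H)), -1)))
Add(Function('m')(Add(Add(-7, -1), -6), 4), Mul(-1, -148)) = Add(Mul(4, Pow(Add(-30, Add(Add(-7, -1), -6)), -1)), Mul(-1, -148)) = Add(Mul(4, Pow(Add(-30, Add(-8, -6)), -1)), 148) = Add(Mul(4, Pow(Add(-30, -14), -1)), 148) = Add(Mul(4, Pow(-44, -1)), 148) = Add(Mul(4, Rational(-1, 44)), 148) = Add(Rational(-1, 11), 148) = Rational(1627, 11)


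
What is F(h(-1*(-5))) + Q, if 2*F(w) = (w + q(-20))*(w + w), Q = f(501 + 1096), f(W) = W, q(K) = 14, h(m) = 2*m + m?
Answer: 2032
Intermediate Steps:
h(m) = 3*m
Q = 1597 (Q = 501 + 1096 = 1597)
F(w) = w*(14 + w) (F(w) = ((w + 14)*(w + w))/2 = ((14 + w)*(2*w))/2 = (2*w*(14 + w))/2 = w*(14 + w))
F(h(-1*(-5))) + Q = (3*(-1*(-5)))*(14 + 3*(-1*(-5))) + 1597 = (3*5)*(14 + 3*5) + 1597 = 15*(14 + 15) + 1597 = 15*29 + 1597 = 435 + 1597 = 2032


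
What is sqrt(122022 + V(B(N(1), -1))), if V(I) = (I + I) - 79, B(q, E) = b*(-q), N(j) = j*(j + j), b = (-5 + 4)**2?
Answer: sqrt(121939) ≈ 349.20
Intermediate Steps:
b = 1 (b = (-1)**2 = 1)
N(j) = 2*j**2 (N(j) = j*(2*j) = 2*j**2)
B(q, E) = -q (B(q, E) = 1*(-q) = -q)
V(I) = -79 + 2*I (V(I) = 2*I - 79 = -79 + 2*I)
sqrt(122022 + V(B(N(1), -1))) = sqrt(122022 + (-79 + 2*(-2*1**2))) = sqrt(122022 + (-79 + 2*(-2))) = sqrt(122022 + (-79 - 4)) = sqrt(122022 - 83) = sqrt(121939)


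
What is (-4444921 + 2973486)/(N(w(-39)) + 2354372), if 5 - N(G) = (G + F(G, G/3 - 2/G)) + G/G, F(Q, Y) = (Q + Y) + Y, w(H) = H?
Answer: -57385965/91824716 ≈ -0.62495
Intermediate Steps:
F(Q, Y) = Q + 2*Y
N(G) = 4 + 4/G - 8*G/3 (N(G) = 5 - ((G + (G + 2*(G/3 - 2/G))) + G/G) = 5 - ((G + (G + 2*(G*(⅓) - 2/G))) + 1) = 5 - ((G + (G + 2*(G/3 - 2/G))) + 1) = 5 - ((G + (G + 2*(-2/G + G/3))) + 1) = 5 - ((G + (G + (-4/G + 2*G/3))) + 1) = 5 - ((G + (-4/G + 5*G/3)) + 1) = 5 - ((-4/G + 8*G/3) + 1) = 5 - (1 - 4/G + 8*G/3) = 5 + (-1 + 4/G - 8*G/3) = 4 + 4/G - 8*G/3)
(-4444921 + 2973486)/(N(w(-39)) + 2354372) = (-4444921 + 2973486)/((4 + 4/(-39) - 8/3*(-39)) + 2354372) = -1471435/((4 + 4*(-1/39) + 104) + 2354372) = -1471435/((4 - 4/39 + 104) + 2354372) = -1471435/(4208/39 + 2354372) = -1471435/91824716/39 = -1471435*39/91824716 = -57385965/91824716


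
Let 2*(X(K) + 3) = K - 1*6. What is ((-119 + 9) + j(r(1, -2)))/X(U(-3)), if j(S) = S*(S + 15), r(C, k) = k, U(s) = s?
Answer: 272/15 ≈ 18.133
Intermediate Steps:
j(S) = S*(15 + S)
X(K) = -6 + K/2 (X(K) = -3 + (K - 1*6)/2 = -3 + (K - 6)/2 = -3 + (-6 + K)/2 = -3 + (-3 + K/2) = -6 + K/2)
((-119 + 9) + j(r(1, -2)))/X(U(-3)) = ((-119 + 9) - 2*(15 - 2))/(-6 + (½)*(-3)) = (-110 - 2*13)/(-6 - 3/2) = (-110 - 26)/(-15/2) = -136*(-2/15) = 272/15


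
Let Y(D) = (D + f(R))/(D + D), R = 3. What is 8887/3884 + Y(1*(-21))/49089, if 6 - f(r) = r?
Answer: 1017929751/444877244 ≈ 2.2881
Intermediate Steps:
f(r) = 6 - r
Y(D) = (3 + D)/(2*D) (Y(D) = (D + (6 - 1*3))/(D + D) = (D + (6 - 3))/((2*D)) = (D + 3)*(1/(2*D)) = (3 + D)*(1/(2*D)) = (3 + D)/(2*D))
8887/3884 + Y(1*(-21))/49089 = 8887/3884 + ((3 + 1*(-21))/(2*((1*(-21)))))/49089 = 8887*(1/3884) + ((1/2)*(3 - 21)/(-21))*(1/49089) = 8887/3884 + ((1/2)*(-1/21)*(-18))*(1/49089) = 8887/3884 + (3/7)*(1/49089) = 8887/3884 + 1/114541 = 1017929751/444877244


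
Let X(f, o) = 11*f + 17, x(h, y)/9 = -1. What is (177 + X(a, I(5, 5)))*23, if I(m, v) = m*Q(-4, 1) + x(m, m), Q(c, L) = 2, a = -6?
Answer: 2944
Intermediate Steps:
x(h, y) = -9 (x(h, y) = 9*(-1) = -9)
I(m, v) = -9 + 2*m (I(m, v) = m*2 - 9 = 2*m - 9 = -9 + 2*m)
X(f, o) = 17 + 11*f
(177 + X(a, I(5, 5)))*23 = (177 + (17 + 11*(-6)))*23 = (177 + (17 - 66))*23 = (177 - 49)*23 = 128*23 = 2944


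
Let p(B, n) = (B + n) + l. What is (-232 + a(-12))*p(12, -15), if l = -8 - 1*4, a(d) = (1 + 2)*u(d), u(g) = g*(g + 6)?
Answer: 240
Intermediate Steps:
u(g) = g*(6 + g)
a(d) = 3*d*(6 + d) (a(d) = (1 + 2)*(d*(6 + d)) = 3*(d*(6 + d)) = 3*d*(6 + d))
l = -12 (l = -8 - 4 = -12)
p(B, n) = -12 + B + n (p(B, n) = (B + n) - 12 = -12 + B + n)
(-232 + a(-12))*p(12, -15) = (-232 + 3*(-12)*(6 - 12))*(-12 + 12 - 15) = (-232 + 3*(-12)*(-6))*(-15) = (-232 + 216)*(-15) = -16*(-15) = 240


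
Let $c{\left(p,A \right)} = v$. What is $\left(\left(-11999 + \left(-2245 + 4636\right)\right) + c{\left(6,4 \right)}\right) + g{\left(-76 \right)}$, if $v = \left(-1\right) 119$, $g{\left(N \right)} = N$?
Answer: $-9803$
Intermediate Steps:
$v = -119$
$c{\left(p,A \right)} = -119$
$\left(\left(-11999 + \left(-2245 + 4636\right)\right) + c{\left(6,4 \right)}\right) + g{\left(-76 \right)} = \left(\left(-11999 + \left(-2245 + 4636\right)\right) - 119\right) - 76 = \left(\left(-11999 + 2391\right) - 119\right) - 76 = \left(-9608 - 119\right) - 76 = -9727 - 76 = -9803$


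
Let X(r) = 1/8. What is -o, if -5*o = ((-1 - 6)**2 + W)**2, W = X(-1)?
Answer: 154449/320 ≈ 482.65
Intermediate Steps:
X(r) = 1/8
W = 1/8 ≈ 0.12500
o = -154449/320 (o = -((-1 - 6)**2 + 1/8)**2/5 = -((-7)**2 + 1/8)**2/5 = -(49 + 1/8)**2/5 = -(393/8)**2/5 = -1/5*154449/64 = -154449/320 ≈ -482.65)
-o = -1*(-154449/320) = 154449/320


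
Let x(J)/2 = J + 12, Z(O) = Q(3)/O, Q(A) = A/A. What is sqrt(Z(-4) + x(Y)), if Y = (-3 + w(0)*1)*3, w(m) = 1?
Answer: sqrt(47)/2 ≈ 3.4278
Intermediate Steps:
Q(A) = 1
Z(O) = 1/O
Y = -6 (Y = (-3 + 1*1)*3 = (-3 + 1)*3 = -2*3 = -6)
x(J) = 24 + 2*J (x(J) = 2*(J + 12) = 2*(12 + J) = 24 + 2*J)
sqrt(Z(-4) + x(Y)) = sqrt(1/(-4) + (24 + 2*(-6))) = sqrt(-1/4 + (24 - 12)) = sqrt(-1/4 + 12) = sqrt(47/4) = sqrt(47)/2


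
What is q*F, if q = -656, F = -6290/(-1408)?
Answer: -128945/44 ≈ -2930.6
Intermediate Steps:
F = 3145/704 (F = -6290*(-1/1408) = 3145/704 ≈ 4.4673)
q*F = -656*3145/704 = -128945/44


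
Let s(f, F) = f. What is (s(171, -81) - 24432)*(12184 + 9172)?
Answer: -518117916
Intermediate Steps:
(s(171, -81) - 24432)*(12184 + 9172) = (171 - 24432)*(12184 + 9172) = -24261*21356 = -518117916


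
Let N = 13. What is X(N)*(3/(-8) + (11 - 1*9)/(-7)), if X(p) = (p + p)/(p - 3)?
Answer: -481/280 ≈ -1.7179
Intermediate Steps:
X(p) = 2*p/(-3 + p) (X(p) = (2*p)/(-3 + p) = 2*p/(-3 + p))
X(N)*(3/(-8) + (11 - 1*9)/(-7)) = (2*13/(-3 + 13))*(3/(-8) + (11 - 1*9)/(-7)) = (2*13/10)*(3*(-⅛) + (11 - 9)*(-⅐)) = (2*13*(⅒))*(-3/8 + 2*(-⅐)) = 13*(-3/8 - 2/7)/5 = (13/5)*(-37/56) = -481/280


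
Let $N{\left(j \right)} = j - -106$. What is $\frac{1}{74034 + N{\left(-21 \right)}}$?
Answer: $\frac{1}{74119} \approx 1.3492 \cdot 10^{-5}$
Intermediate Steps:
$N{\left(j \right)} = 106 + j$ ($N{\left(j \right)} = j + 106 = 106 + j$)
$\frac{1}{74034 + N{\left(-21 \right)}} = \frac{1}{74034 + \left(106 - 21\right)} = \frac{1}{74034 + 85} = \frac{1}{74119}$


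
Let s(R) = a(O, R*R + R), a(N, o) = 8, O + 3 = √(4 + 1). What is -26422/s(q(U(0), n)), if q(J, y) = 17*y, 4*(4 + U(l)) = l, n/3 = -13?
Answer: -13211/4 ≈ -3302.8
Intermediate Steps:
n = -39 (n = 3*(-13) = -39)
U(l) = -4 + l/4
O = -3 + √5 (O = -3 + √(4 + 1) = -3 + √5 ≈ -0.76393)
s(R) = 8
-26422/s(q(U(0), n)) = -26422/8 = -26422*⅛ = -13211/4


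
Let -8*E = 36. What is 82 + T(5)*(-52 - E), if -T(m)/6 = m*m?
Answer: 7207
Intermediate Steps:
E = -9/2 (E = -1/8*36 = -9/2 ≈ -4.5000)
T(m) = -6*m**2 (T(m) = -6*m*m = -6*m**2)
82 + T(5)*(-52 - E) = 82 + (-6*5**2)*(-52 - 1*(-9/2)) = 82 + (-6*25)*(-52 + 9/2) = 82 - 150*(-95/2) = 82 + 7125 = 7207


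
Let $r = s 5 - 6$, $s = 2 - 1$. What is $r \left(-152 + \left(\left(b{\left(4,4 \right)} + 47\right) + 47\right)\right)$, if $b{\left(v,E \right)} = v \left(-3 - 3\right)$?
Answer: $82$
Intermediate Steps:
$b{\left(v,E \right)} = - 6 v$ ($b{\left(v,E \right)} = v \left(-6\right) = - 6 v$)
$s = 1$ ($s = 2 - 1 = 1$)
$r = -1$ ($r = 1 \cdot 5 - 6 = 5 - 6 = -1$)
$r \left(-152 + \left(\left(b{\left(4,4 \right)} + 47\right) + 47\right)\right) = - (-152 + \left(\left(\left(-6\right) 4 + 47\right) + 47\right)) = - (-152 + \left(\left(-24 + 47\right) + 47\right)) = - (-152 + \left(23 + 47\right)) = - (-152 + 70) = \left(-1\right) \left(-82\right) = 82$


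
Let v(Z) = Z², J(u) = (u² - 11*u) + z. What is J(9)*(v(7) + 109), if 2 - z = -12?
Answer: -632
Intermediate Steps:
z = 14 (z = 2 - 1*(-12) = 2 + 12 = 14)
J(u) = 14 + u² - 11*u (J(u) = (u² - 11*u) + 14 = 14 + u² - 11*u)
J(9)*(v(7) + 109) = (14 + 9² - 11*9)*(7² + 109) = (14 + 81 - 99)*(49 + 109) = -4*158 = -632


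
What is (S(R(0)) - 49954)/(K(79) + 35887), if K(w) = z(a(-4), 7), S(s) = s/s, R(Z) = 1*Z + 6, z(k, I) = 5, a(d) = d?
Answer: -16651/11964 ≈ -1.3918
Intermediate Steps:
R(Z) = 6 + Z (R(Z) = Z + 6 = 6 + Z)
S(s) = 1
K(w) = 5
(S(R(0)) - 49954)/(K(79) + 35887) = (1 - 49954)/(5 + 35887) = -49953/35892 = -49953*1/35892 = -16651/11964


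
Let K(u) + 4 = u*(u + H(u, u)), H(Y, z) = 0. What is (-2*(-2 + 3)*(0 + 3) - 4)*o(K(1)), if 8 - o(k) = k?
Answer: -110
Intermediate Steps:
K(u) = -4 + u² (K(u) = -4 + u*(u + 0) = -4 + u*u = -4 + u²)
o(k) = 8 - k
(-2*(-2 + 3)*(0 + 3) - 4)*o(K(1)) = (-2*(-2 + 3)*(0 + 3) - 4)*(8 - (-4 + 1²)) = (-2*3 - 4)*(8 - (-4 + 1)) = (-2*3 - 4)*(8 - 1*(-3)) = (-6 - 4)*(8 + 3) = -10*11 = -110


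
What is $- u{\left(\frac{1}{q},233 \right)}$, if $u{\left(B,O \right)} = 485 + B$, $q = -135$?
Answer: $- \frac{65474}{135} \approx -484.99$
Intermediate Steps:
$- u{\left(\frac{1}{q},233 \right)} = - (485 + \frac{1}{-135}) = - (485 - \frac{1}{135}) = \left(-1\right) \frac{65474}{135} = - \frac{65474}{135}$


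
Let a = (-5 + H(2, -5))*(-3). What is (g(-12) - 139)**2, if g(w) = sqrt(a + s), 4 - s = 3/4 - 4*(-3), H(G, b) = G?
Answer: 76729/4 ≈ 19182.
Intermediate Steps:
a = 9 (a = (-5 + 2)*(-3) = -3*(-3) = 9)
s = -35/4 (s = 4 - (3/4 - 4*(-3)) = 4 - (3*(1/4) + 12) = 4 - (3/4 + 12) = 4 - 1*51/4 = 4 - 51/4 = -35/4 ≈ -8.7500)
g(w) = 1/2 (g(w) = sqrt(9 - 35/4) = sqrt(1/4) = 1/2)
(g(-12) - 139)**2 = (1/2 - 139)**2 = (-277/2)**2 = 76729/4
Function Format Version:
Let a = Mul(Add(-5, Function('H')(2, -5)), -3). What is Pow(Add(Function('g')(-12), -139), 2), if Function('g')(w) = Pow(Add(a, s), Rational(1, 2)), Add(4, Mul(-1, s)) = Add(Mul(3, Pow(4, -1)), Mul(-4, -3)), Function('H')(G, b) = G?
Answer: Rational(76729, 4) ≈ 19182.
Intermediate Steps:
a = 9 (a = Mul(Add(-5, 2), -3) = Mul(-3, -3) = 9)
s = Rational(-35, 4) (s = Add(4, Mul(-1, Add(Mul(3, Pow(4, -1)), Mul(-4, -3)))) = Add(4, Mul(-1, Add(Mul(3, Rational(1, 4)), 12))) = Add(4, Mul(-1, Add(Rational(3, 4), 12))) = Add(4, Mul(-1, Rational(51, 4))) = Add(4, Rational(-51, 4)) = Rational(-35, 4) ≈ -8.7500)
Function('g')(w) = Rational(1, 2) (Function('g')(w) = Pow(Add(9, Rational(-35, 4)), Rational(1, 2)) = Pow(Rational(1, 4), Rational(1, 2)) = Rational(1, 2))
Pow(Add(Function('g')(-12), -139), 2) = Pow(Add(Rational(1, 2), -139), 2) = Pow(Rational(-277, 2), 2) = Rational(76729, 4)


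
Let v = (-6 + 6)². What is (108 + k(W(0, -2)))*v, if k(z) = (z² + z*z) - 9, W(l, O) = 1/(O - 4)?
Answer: 0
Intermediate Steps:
W(l, O) = 1/(-4 + O)
k(z) = -9 + 2*z² (k(z) = (z² + z²) - 9 = 2*z² - 9 = -9 + 2*z²)
v = 0 (v = 0² = 0)
(108 + k(W(0, -2)))*v = (108 + (-9 + 2*(1/(-4 - 2))²))*0 = (108 + (-9 + 2*(1/(-6))²))*0 = (108 + (-9 + 2*(-⅙)²))*0 = (108 + (-9 + 2*(1/36)))*0 = (108 + (-9 + 1/18))*0 = (108 - 161/18)*0 = (1783/18)*0 = 0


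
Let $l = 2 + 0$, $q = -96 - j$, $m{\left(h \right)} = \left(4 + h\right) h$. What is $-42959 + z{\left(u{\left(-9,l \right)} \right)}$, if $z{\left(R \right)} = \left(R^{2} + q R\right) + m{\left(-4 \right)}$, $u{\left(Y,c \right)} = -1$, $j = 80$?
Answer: $-42782$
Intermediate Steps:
$m{\left(h \right)} = h \left(4 + h\right)$
$q = -176$ ($q = -96 - 80 = -176$)
$l = 2$
$z{\left(R \right)} = R^{2} - 176 R$ ($z{\left(R \right)} = \left(R^{2} - 176 R\right) - 4 \left(4 - 4\right) = \left(R^{2} - 176 R\right) - 0 = \left(R^{2} - 176 R\right) + 0 = R^{2} - 176 R$)
$-42959 + z{\left(u{\left(-9,l \right)} \right)} = -42959 - \left(-176 - 1\right) = -42959 - -177 = -42959 + 177 = -42782$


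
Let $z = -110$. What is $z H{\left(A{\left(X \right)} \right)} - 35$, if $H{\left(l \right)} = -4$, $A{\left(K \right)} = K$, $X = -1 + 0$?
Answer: $405$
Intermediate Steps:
$X = -1$
$z H{\left(A{\left(X \right)} \right)} - 35 = \left(-110\right) \left(-4\right) - 35 = 440 - 35 = 405$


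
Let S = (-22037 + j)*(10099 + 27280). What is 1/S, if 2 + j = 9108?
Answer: -1/483347849 ≈ -2.0689e-9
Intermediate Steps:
j = 9106 (j = -2 + 9108 = 9106)
S = -483347849 (S = (-22037 + 9106)*(10099 + 27280) = -12931*37379 = -483347849)
1/S = 1/(-483347849) = -1/483347849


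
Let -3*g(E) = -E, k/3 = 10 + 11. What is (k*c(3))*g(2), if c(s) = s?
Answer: 126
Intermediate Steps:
k = 63 (k = 3*(10 + 11) = 3*21 = 63)
g(E) = E/3 (g(E) = -(-1)*E/3 = E/3)
(k*c(3))*g(2) = (63*3)*((⅓)*2) = 189*(⅔) = 126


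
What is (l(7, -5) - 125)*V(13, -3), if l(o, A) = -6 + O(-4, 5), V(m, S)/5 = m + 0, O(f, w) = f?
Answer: -8775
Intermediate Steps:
V(m, S) = 5*m (V(m, S) = 5*(m + 0) = 5*m)
l(o, A) = -10 (l(o, A) = -6 - 4 = -10)
(l(7, -5) - 125)*V(13, -3) = (-10 - 125)*(5*13) = -135*65 = -8775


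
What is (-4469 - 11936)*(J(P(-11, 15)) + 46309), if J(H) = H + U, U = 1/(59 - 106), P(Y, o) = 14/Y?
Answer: -392753483020/517 ≈ -7.5968e+8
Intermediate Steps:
U = -1/47 (U = 1/(-47) = -1/47 ≈ -0.021277)
J(H) = -1/47 + H (J(H) = H - 1/47 = -1/47 + H)
(-4469 - 11936)*(J(P(-11, 15)) + 46309) = (-4469 - 11936)*((-1/47 + 14/(-11)) + 46309) = -16405*((-1/47 + 14*(-1/11)) + 46309) = -16405*((-1/47 - 14/11) + 46309) = -16405*(-669/517 + 46309) = -16405*23941084/517 = -392753483020/517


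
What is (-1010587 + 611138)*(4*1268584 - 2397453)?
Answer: -1069278237467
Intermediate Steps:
(-1010587 + 611138)*(4*1268584 - 2397453) = -399449*(5074336 - 2397453) = -399449*2676883 = -1069278237467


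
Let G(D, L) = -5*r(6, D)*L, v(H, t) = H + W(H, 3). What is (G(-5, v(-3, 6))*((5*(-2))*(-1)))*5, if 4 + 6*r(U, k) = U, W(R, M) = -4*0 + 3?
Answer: 0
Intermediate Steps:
W(R, M) = 3 (W(R, M) = 0 + 3 = 3)
v(H, t) = 3 + H (v(H, t) = H + 3 = 3 + H)
r(U, k) = -⅔ + U/6
G(D, L) = -5*L/3 (G(D, L) = -5*(-⅔ + (⅙)*6)*L = -5*(-⅔ + 1)*L = -5*L/3)
(G(-5, v(-3, 6))*((5*(-2))*(-1)))*5 = ((-5*(3 - 3)/3)*((5*(-2))*(-1)))*5 = ((-5/3*0)*(-10*(-1)))*5 = (0*10)*5 = 0*5 = 0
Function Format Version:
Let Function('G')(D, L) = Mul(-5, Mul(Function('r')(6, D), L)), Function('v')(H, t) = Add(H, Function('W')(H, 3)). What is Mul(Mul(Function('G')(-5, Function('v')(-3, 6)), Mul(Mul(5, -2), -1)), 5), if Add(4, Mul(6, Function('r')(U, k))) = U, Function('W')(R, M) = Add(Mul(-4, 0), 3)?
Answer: 0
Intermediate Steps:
Function('W')(R, M) = 3 (Function('W')(R, M) = Add(0, 3) = 3)
Function('v')(H, t) = Add(3, H) (Function('v')(H, t) = Add(H, 3) = Add(3, H))
Function('r')(U, k) = Add(Rational(-2, 3), Mul(Rational(1, 6), U))
Function('G')(D, L) = Mul(Rational(-5, 3), L) (Function('G')(D, L) = Mul(-5, Mul(Add(Rational(-2, 3), Mul(Rational(1, 6), 6)), L)) = Mul(-5, Mul(Add(Rational(-2, 3), 1), L)) = Mul(-5, Mul(Rational(1, 3), L)) = Mul(Rational(-5, 3), L))
Mul(Mul(Function('G')(-5, Function('v')(-3, 6)), Mul(Mul(5, -2), -1)), 5) = Mul(Mul(Mul(Rational(-5, 3), Add(3, -3)), Mul(Mul(5, -2), -1)), 5) = Mul(Mul(Mul(Rational(-5, 3), 0), Mul(-10, -1)), 5) = Mul(Mul(0, 10), 5) = Mul(0, 5) = 0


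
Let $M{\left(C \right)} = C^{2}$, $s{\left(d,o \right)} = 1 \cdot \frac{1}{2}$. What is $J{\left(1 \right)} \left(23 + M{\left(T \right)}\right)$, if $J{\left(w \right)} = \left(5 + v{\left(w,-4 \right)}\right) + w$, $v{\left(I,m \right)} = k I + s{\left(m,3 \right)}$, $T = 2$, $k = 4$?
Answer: $\frac{567}{2} \approx 283.5$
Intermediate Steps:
$s{\left(d,o \right)} = \frac{1}{2}$ ($s{\left(d,o \right)} = 1 \cdot \frac{1}{2} = \frac{1}{2}$)
$v{\left(I,m \right)} = \frac{1}{2} + 4 I$ ($v{\left(I,m \right)} = 4 I + \frac{1}{2} = \frac{1}{2} + 4 I$)
$J{\left(w \right)} = \frac{11}{2} + 5 w$ ($J{\left(w \right)} = \left(5 + \left(\frac{1}{2} + 4 w\right)\right) + w = \left(\frac{11}{2} + 4 w\right) + w = \frac{11}{2} + 5 w$)
$J{\left(1 \right)} \left(23 + M{\left(T \right)}\right) = \left(\frac{11}{2} + 5 \cdot 1\right) \left(23 + 2^{2}\right) = \left(\frac{11}{2} + 5\right) \left(23 + 4\right) = \frac{21}{2} \cdot 27 = \frac{567}{2}$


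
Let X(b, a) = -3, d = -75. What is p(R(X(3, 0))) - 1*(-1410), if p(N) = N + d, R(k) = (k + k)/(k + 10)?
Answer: 9339/7 ≈ 1334.1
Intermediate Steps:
R(k) = 2*k/(10 + k) (R(k) = (2*k)/(10 + k) = 2*k/(10 + k))
p(N) = -75 + N (p(N) = N - 75 = -75 + N)
p(R(X(3, 0))) - 1*(-1410) = (-75 + 2*(-3)/(10 - 3)) - 1*(-1410) = (-75 + 2*(-3)/7) + 1410 = (-75 + 2*(-3)*(⅐)) + 1410 = (-75 - 6/7) + 1410 = -531/7 + 1410 = 9339/7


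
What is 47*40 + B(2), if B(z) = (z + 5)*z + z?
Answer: 1896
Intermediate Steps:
B(z) = z + z*(5 + z) (B(z) = (5 + z)*z + z = z*(5 + z) + z = z + z*(5 + z))
47*40 + B(2) = 47*40 + 2*(6 + 2) = 1880 + 2*8 = 1880 + 16 = 1896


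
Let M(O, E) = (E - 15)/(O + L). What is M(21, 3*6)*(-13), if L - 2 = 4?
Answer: -13/9 ≈ -1.4444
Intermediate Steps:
L = 6 (L = 2 + 4 = 6)
M(O, E) = (-15 + E)/(6 + O) (M(O, E) = (E - 15)/(O + 6) = (-15 + E)/(6 + O))
M(21, 3*6)*(-13) = ((-15 + 3*6)/(6 + 21))*(-13) = ((-15 + 18)/27)*(-13) = ((1/27)*3)*(-13) = (1/9)*(-13) = -13/9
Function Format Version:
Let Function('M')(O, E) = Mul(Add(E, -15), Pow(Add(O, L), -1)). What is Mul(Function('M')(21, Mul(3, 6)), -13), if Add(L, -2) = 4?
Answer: Rational(-13, 9) ≈ -1.4444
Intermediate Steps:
L = 6 (L = Add(2, 4) = 6)
Function('M')(O, E) = Mul(Pow(Add(6, O), -1), Add(-15, E)) (Function('M')(O, E) = Mul(Add(E, -15), Pow(Add(O, 6), -1)) = Mul(Add(-15, E), Pow(Add(6, O), -1)) = Mul(Pow(Add(6, O), -1), Add(-15, E)))
Mul(Function('M')(21, Mul(3, 6)), -13) = Mul(Mul(Pow(Add(6, 21), -1), Add(-15, Mul(3, 6))), -13) = Mul(Mul(Pow(27, -1), Add(-15, 18)), -13) = Mul(Mul(Rational(1, 27), 3), -13) = Mul(Rational(1, 9), -13) = Rational(-13, 9)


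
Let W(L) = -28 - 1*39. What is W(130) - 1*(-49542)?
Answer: 49475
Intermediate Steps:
W(L) = -67 (W(L) = -28 - 39 = -67)
W(130) - 1*(-49542) = -67 - 1*(-49542) = -67 + 49542 = 49475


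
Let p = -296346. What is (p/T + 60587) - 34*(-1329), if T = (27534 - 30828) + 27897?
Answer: 867345591/8201 ≈ 1.0576e+5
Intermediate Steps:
T = 24603 (T = -3294 + 27897 = 24603)
(p/T + 60587) - 34*(-1329) = (-296346/24603 + 60587) - 34*(-1329) = (-296346*1/24603 + 60587) + 45186 = (-98782/8201 + 60587) + 45186 = 496775205/8201 + 45186 = 867345591/8201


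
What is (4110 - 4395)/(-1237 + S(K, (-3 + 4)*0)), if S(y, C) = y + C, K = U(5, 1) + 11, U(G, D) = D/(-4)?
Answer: 76/327 ≈ 0.23242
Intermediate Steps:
U(G, D) = -D/4 (U(G, D) = D*(-¼) = -D/4)
K = 43/4 (K = -¼*1 + 11 = -¼ + 11 = 43/4 ≈ 10.750)
S(y, C) = C + y
(4110 - 4395)/(-1237 + S(K, (-3 + 4)*0)) = (4110 - 4395)/(-1237 + ((-3 + 4)*0 + 43/4)) = -285/(-1237 + (1*0 + 43/4)) = -285/(-1237 + (0 + 43/4)) = -285/(-1237 + 43/4) = -285/(-4905/4) = -285*(-4/4905) = 76/327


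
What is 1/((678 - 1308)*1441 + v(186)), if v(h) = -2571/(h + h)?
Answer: -124/112571777 ≈ -1.1015e-6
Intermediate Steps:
v(h) = -2571/(2*h) (v(h) = -2571*1/(2*h) = -2571/(2*h))
1/((678 - 1308)*1441 + v(186)) = 1/((678 - 1308)*1441 - 2571/2/186) = 1/(-630*1441 - 2571/2*1/186) = 1/(-907830 - 857/124) = 1/(-112571777/124) = -124/112571777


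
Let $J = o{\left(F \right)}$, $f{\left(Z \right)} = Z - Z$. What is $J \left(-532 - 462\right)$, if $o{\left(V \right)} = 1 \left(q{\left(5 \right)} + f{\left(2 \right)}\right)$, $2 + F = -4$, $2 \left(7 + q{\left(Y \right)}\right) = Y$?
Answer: $4473$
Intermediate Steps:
$q{\left(Y \right)} = -7 + \frac{Y}{2}$
$f{\left(Z \right)} = 0$
$F = -6$ ($F = -2 - 4 = -6$)
$o{\left(V \right)} = - \frac{9}{2}$ ($o{\left(V \right)} = 1 \left(\left(-7 + \frac{1}{2} \cdot 5\right) + 0\right) = 1 \left(\left(-7 + \frac{5}{2}\right) + 0\right) = 1 \left(- \frac{9}{2} + 0\right) = 1 \left(- \frac{9}{2}\right) = - \frac{9}{2}$)
$J = - \frac{9}{2} \approx -4.5$
$J \left(-532 - 462\right) = - \frac{9 \left(-532 - 462\right)}{2} = \left(- \frac{9}{2}\right) \left(-994\right) = 4473$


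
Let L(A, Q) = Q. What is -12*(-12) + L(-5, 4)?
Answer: 148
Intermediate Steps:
-12*(-12) + L(-5, 4) = -12*(-12) + 4 = 144 + 4 = 148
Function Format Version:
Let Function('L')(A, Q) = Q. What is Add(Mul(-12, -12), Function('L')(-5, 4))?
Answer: 148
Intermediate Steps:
Add(Mul(-12, -12), Function('L')(-5, 4)) = Add(Mul(-12, -12), 4) = Add(144, 4) = 148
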